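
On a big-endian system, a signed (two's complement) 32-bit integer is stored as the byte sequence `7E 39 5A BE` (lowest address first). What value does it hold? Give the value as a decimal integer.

In big-endian order the high byte comes first in memory.
The bytes are already most-significant first: 0x7E395ABE.
0x7E395ABE = 2117687998.

2117687998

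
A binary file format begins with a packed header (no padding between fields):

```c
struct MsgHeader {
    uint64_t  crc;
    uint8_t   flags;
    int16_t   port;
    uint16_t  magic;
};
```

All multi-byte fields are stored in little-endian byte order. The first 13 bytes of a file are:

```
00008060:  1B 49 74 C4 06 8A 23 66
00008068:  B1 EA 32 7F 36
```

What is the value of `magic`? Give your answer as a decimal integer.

13951

`magic` follows `crc` (8 B), `flags` (1 B), `port` (2 B), so it starts at offset 8 + 1 + 2 = 11 and occupies 2 bytes.
Bytes at offsets 11..12: 7F 36.
Little-endian stores the least-significant byte at the lowest address.
Reassemble most-significant byte first: 36 7F → 0x367F.
0x367F = 13951.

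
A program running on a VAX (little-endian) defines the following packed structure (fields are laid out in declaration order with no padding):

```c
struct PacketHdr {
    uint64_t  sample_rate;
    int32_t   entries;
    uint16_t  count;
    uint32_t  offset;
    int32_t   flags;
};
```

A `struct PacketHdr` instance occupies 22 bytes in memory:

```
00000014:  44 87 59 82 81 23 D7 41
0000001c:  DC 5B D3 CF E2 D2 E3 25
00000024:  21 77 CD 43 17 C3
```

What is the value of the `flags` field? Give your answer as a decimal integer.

`flags` follows `sample_rate` (8 B), `entries` (4 B), `count` (2 B), `offset` (4 B), so it starts at offset 8 + 4 + 2 + 4 = 18 and occupies 4 bytes.
Bytes at offsets 18..21: CD 43 17 C3.
Little-endian: lowest address holds the least-significant byte.
Reassemble most-significant byte first: C3 17 43 CD → 0xC31743CD.
Top bit is set, so as a signed 32-bit value this is 0xC31743CD − 2^32 = -1021885491.

-1021885491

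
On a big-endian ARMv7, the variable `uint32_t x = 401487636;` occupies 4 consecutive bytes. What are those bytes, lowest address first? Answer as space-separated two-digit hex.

17 EE 37 14

401487636 in hexadecimal, padded to 32 bits, is 0x17EE3714.
Split into bytes (most-significant first): 17 EE 37 14.
In big-endian order the high byte comes first in memory.
So the memory order matches the most-significant-first order: 17 EE 37 14.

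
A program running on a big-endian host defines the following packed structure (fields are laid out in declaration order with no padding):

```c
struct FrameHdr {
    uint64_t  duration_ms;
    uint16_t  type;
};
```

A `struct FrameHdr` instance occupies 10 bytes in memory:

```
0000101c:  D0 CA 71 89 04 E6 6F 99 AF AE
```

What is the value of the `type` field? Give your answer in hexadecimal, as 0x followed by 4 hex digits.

0xAFAE

`type` follows `duration_ms` (8 bytes), so it starts at byte offset 8 and occupies 2 bytes.
Bytes at offsets 8..9: AF AE.
Big-endian stores the most-significant byte at the lowest address.
The bytes are already most-significant first: 0xAFAE.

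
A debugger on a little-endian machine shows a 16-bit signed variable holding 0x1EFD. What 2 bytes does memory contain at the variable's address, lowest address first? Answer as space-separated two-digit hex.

Split into bytes (most-significant first): 1E FD.
In little-endian order the low byte comes first in memory.
So at ascending addresses the bytes are FD 1E.

FD 1E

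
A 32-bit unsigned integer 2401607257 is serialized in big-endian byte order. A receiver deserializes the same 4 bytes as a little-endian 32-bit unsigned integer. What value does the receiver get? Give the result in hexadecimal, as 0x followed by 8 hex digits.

0x599E258F

2401607257 in 32-bit hexadecimal is 0x8F259E59.
Stored big-endian, the bytes at ascending addresses are 8F 25 9E 59.
Read back as little-endian, the first byte is least significant, giving 0x599E258F.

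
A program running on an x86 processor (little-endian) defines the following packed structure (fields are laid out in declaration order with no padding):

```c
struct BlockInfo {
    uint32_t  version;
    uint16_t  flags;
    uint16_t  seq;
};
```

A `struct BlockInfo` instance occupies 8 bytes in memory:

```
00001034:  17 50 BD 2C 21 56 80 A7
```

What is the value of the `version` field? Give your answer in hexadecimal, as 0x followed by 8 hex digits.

`version` is the first field, at byte offset 0, occupying 4 bytes.
Bytes at offsets 0..3: 17 50 BD 2C.
Little-endian: lowest address holds the least-significant byte.
Reassemble most-significant byte first: 2C BD 50 17 → 0x2CBD5017.

0x2CBD5017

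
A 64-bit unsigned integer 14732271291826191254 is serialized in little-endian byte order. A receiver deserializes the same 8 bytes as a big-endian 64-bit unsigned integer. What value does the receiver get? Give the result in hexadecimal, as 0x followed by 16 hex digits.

14732271291826191254 in 64-bit hexadecimal is 0xCC738AAF5BFC3B96.
Stored little-endian, the bytes at ascending addresses are 96 3B FC 5B AF 8A 73 CC.
Read back as big-endian, the last byte is least significant, giving 0x963BFC5BAF8A73CC.

0x963BFC5BAF8A73CC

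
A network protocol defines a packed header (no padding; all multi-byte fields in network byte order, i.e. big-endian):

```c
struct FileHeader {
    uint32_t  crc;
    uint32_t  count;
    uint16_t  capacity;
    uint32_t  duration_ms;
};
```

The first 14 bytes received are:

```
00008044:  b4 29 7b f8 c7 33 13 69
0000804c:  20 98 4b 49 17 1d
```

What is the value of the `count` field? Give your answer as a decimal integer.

3342013289

`count` follows `crc` (4 bytes), so it starts at byte offset 4 and occupies 4 bytes.
Bytes at offsets 4..7: C7 33 13 69.
In big-endian order the high byte comes first in memory.
The bytes are already most-significant first: 0xC7331369.
0xC7331369 = 3342013289.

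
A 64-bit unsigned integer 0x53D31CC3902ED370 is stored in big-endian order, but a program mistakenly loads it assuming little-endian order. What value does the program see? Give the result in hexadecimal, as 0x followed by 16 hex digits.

0x70D32E90C31CD353

Stored big-endian, the bytes at ascending addresses are 53 D3 1C C3 90 2E D3 70.
Read back as little-endian, the first byte is least significant, giving 0x70D32E90C31CD353.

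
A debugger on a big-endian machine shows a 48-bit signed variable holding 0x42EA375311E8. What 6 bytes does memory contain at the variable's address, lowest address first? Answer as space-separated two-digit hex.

Split into bytes (most-significant first): 42 EA 37 53 11 E8.
Big-endian: lowest address holds the most-significant byte.
So the memory order matches the most-significant-first order: 42 EA 37 53 11 E8.

42 EA 37 53 11 E8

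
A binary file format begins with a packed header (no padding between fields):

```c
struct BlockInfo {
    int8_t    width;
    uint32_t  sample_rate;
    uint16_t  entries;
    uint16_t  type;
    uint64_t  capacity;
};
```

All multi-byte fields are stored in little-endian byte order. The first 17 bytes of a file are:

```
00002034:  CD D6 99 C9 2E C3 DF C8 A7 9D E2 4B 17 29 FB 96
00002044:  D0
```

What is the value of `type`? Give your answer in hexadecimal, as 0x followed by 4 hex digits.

0xA7C8

`type` follows `width` (1 B), `sample_rate` (4 B), `entries` (2 B), so it starts at offset 1 + 4 + 2 = 7 and occupies 2 bytes.
Bytes at offsets 7..8: C8 A7.
In little-endian order the low byte comes first in memory.
Reassemble most-significant byte first: A7 C8 → 0xA7C8.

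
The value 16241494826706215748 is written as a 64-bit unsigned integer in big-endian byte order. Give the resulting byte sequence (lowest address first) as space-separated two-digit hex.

16241494826706215748 in hexadecimal, padded to 64 bits, is 0xE165617E672B2344.
Split into bytes (most-significant first): E1 65 61 7E 67 2B 23 44.
Big-endian: lowest address holds the most-significant byte.
So the memory order matches the most-significant-first order: E1 65 61 7E 67 2B 23 44.

E1 65 61 7E 67 2B 23 44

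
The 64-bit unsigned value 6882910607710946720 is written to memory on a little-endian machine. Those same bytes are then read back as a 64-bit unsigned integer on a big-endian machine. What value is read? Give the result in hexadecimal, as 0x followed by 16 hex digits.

6882910607710946720 in 64-bit hexadecimal is 0x5F8502BB016105A0.
Stored little-endian, the bytes at ascending addresses are A0 05 61 01 BB 02 85 5F.
Read back as big-endian, the last byte is least significant, giving 0xA0056101BB02855F.

0xA0056101BB02855F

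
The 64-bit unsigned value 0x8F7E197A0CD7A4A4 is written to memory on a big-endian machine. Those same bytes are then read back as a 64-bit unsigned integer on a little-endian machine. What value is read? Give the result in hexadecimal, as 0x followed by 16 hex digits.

0xA4A4D70C7A197E8F

Stored big-endian, the bytes at ascending addresses are 8F 7E 19 7A 0C D7 A4 A4.
Read back as little-endian, the first byte is least significant, giving 0xA4A4D70C7A197E8F.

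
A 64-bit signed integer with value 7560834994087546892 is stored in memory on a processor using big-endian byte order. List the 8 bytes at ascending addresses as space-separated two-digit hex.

68 ED 7B 5E 3B EE 50 0C

7560834994087546892 in hexadecimal, padded to 64 bits, is 0x68ED7B5E3BEE500C.
Split into bytes (most-significant first): 68 ED 7B 5E 3B EE 50 0C.
In big-endian order the high byte comes first in memory.
So the memory order matches the most-significant-first order: 68 ED 7B 5E 3B EE 50 0C.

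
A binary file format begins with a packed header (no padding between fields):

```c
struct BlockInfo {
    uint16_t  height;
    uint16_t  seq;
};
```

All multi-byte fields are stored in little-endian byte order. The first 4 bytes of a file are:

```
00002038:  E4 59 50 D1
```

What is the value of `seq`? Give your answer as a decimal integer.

53584

`seq` follows `height` (2 bytes), so it starts at byte offset 2 and occupies 2 bytes.
Bytes at offsets 2..3: 50 D1.
In little-endian order the low byte comes first in memory.
Reassemble most-significant byte first: D1 50 → 0xD150.
0xD150 = 53584.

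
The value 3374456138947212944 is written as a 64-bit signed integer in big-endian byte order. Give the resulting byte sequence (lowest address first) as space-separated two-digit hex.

3374456138947212944 in hexadecimal, padded to 64 bits, is 0x2ED479FAD015B690.
Split into bytes (most-significant first): 2E D4 79 FA D0 15 B6 90.
Big-endian: lowest address holds the most-significant byte.
So the memory order matches the most-significant-first order: 2E D4 79 FA D0 15 B6 90.

2E D4 79 FA D0 15 B6 90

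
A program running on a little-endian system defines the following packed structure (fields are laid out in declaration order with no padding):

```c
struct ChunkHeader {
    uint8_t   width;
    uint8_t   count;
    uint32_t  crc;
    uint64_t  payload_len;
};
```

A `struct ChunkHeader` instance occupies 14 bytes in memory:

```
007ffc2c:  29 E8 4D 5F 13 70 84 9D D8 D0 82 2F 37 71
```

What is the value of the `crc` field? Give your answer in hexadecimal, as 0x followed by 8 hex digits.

`crc` follows `width` (1 B), `count` (1 B), so it starts at offset 1 + 1 = 2 and occupies 4 bytes.
Bytes at offsets 2..5: 4D 5F 13 70.
Little-endian stores the least-significant byte at the lowest address.
Reassemble most-significant byte first: 70 13 5F 4D → 0x70135F4D.

0x70135F4D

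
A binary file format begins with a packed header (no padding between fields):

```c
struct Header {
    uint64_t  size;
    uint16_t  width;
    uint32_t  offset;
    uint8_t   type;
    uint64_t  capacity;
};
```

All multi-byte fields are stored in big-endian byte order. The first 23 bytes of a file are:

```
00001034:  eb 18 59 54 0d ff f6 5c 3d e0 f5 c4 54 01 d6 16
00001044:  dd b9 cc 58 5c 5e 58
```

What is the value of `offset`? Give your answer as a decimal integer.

4123284481

`offset` follows `size` (8 B), `width` (2 B), so it starts at offset 8 + 2 = 10 and occupies 4 bytes.
Bytes at offsets 10..13: F5 C4 54 01.
In big-endian order the high byte comes first in memory.
The bytes are already most-significant first: 0xF5C45401.
0xF5C45401 = 4123284481.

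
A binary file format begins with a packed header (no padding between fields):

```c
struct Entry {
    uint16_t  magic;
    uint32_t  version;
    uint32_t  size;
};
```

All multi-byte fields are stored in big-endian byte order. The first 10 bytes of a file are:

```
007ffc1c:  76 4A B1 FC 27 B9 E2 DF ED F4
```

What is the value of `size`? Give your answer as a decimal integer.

3806326260

`size` follows `magic` (2 B), `version` (4 B), so it starts at offset 2 + 4 = 6 and occupies 4 bytes.
Bytes at offsets 6..9: E2 DF ED F4.
In big-endian order the high byte comes first in memory.
The bytes are already most-significant first: 0xE2DFEDF4.
0xE2DFEDF4 = 3806326260.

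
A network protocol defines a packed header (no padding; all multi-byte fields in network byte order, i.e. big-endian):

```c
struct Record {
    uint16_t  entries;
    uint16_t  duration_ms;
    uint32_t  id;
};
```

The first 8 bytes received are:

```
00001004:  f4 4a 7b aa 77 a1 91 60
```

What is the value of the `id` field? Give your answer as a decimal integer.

2007077216

`id` follows `entries` (2 B), `duration_ms` (2 B), so it starts at offset 2 + 2 = 4 and occupies 4 bytes.
Bytes at offsets 4..7: 77 A1 91 60.
In big-endian order the high byte comes first in memory.
The bytes are already most-significant first: 0x77A19160.
0x77A19160 = 2007077216.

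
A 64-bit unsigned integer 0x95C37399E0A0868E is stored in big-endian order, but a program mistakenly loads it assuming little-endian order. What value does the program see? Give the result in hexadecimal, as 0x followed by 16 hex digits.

Stored big-endian, the bytes at ascending addresses are 95 C3 73 99 E0 A0 86 8E.
Read back as little-endian, the first byte is least significant, giving 0x8E86A0E09973C395.

0x8E86A0E09973C395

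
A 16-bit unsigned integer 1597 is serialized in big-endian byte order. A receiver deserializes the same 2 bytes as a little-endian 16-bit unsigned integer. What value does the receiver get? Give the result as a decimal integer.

15622

1597 in 16-bit hexadecimal is 0x063D.
Stored big-endian, the bytes at ascending addresses are 06 3D.
Read back as little-endian, the first byte is least significant, giving 0x3D06.
0x3D06 = 15622.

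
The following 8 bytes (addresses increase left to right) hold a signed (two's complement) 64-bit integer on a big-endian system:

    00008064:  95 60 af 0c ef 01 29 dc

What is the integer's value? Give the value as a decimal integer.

Big-endian stores the most-significant byte at the lowest address.
The bytes are already most-significant first: 0x9560AF0CEF0129DC.
Top bit is set, so as a signed 64-bit value this is 0x9560AF0CEF0129DC − 2^64 = -7682948494209766948.

-7682948494209766948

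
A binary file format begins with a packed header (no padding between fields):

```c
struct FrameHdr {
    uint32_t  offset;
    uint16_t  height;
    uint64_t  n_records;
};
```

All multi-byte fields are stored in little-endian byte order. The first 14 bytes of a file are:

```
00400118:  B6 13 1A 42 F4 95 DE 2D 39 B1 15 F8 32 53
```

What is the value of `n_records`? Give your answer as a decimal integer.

5995126826034867678

`n_records` follows `offset` (4 B), `height` (2 B), so it starts at offset 4 + 2 = 6 and occupies 8 bytes.
Bytes at offsets 6..13: DE 2D 39 B1 15 F8 32 53.
In little-endian order the low byte comes first in memory.
Reassemble most-significant byte first: 53 32 F8 15 B1 39 2D DE → 0x5332F815B1392DDE.
0x5332F815B1392DDE = 5995126826034867678.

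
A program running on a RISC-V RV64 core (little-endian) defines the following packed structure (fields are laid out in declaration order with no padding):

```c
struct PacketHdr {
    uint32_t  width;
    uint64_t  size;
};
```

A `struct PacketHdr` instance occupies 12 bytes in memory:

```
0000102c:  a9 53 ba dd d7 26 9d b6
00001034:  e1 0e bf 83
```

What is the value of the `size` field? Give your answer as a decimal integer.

`size` follows `width` (4 bytes), so it starts at byte offset 4 and occupies 8 bytes.
Bytes at offsets 4..11: D7 26 9D B6 E1 0E BF 83.
Little-endian: lowest address holds the least-significant byte.
Reassemble most-significant byte first: 83 BF 0E E1 B6 9D 26 D7 → 0x83BF0EE1B69D26D7.
0x83BF0EE1B69D26D7 = 9493322902114477783.

9493322902114477783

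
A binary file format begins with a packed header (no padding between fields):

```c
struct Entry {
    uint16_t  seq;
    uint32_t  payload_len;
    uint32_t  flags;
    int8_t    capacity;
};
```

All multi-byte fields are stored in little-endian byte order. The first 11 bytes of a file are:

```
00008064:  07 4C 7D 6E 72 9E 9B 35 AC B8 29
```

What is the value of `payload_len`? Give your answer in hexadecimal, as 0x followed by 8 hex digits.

`payload_len` follows `seq` (2 bytes), so it starts at byte offset 2 and occupies 4 bytes.
Bytes at offsets 2..5: 7D 6E 72 9E.
In little-endian order the low byte comes first in memory.
Reassemble most-significant byte first: 9E 72 6E 7D → 0x9E726E7D.

0x9E726E7D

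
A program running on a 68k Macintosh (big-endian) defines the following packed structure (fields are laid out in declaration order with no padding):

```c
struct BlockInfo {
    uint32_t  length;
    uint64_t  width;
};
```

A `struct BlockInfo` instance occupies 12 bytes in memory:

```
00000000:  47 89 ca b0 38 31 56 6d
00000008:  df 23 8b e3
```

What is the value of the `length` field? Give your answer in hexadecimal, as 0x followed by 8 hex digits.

0x4789CAB0

`length` is the first field, at byte offset 0, occupying 4 bytes.
Bytes at offsets 0..3: 47 89 CA B0.
Big-endian stores the most-significant byte at the lowest address.
The bytes are already most-significant first: 0x4789CAB0.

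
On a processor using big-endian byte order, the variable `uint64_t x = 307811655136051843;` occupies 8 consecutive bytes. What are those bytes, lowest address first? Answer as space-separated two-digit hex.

04 45 91 11 CA 1C 02 83

307811655136051843 in hexadecimal, padded to 64 bits, is 0x04459111CA1C0283.
Split into bytes (most-significant first): 04 45 91 11 CA 1C 02 83.
Big-endian: lowest address holds the most-significant byte.
So the memory order matches the most-significant-first order: 04 45 91 11 CA 1C 02 83.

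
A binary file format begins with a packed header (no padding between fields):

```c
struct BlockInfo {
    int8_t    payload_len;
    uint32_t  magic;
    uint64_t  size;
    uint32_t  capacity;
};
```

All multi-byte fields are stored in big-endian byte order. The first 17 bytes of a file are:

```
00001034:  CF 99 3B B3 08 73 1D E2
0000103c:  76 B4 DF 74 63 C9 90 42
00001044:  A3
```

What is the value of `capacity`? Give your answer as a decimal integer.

`capacity` follows `payload_len` (1 B), `magic` (4 B), `size` (8 B), so it starts at offset 1 + 4 + 8 = 13 and occupies 4 bytes.
Bytes at offsets 13..16: C9 90 42 A3.
Big-endian: lowest address holds the most-significant byte.
The bytes are already most-significant first: 0xC99042A3.
0xC99042A3 = 3381674659.

3381674659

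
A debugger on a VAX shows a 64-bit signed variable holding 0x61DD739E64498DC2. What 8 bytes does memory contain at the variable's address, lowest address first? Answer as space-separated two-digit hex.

C2 8D 49 64 9E 73 DD 61

Split into bytes (most-significant first): 61 DD 73 9E 64 49 8D C2.
Little-endian: lowest address holds the least-significant byte.
So at ascending addresses the bytes are C2 8D 49 64 9E 73 DD 61.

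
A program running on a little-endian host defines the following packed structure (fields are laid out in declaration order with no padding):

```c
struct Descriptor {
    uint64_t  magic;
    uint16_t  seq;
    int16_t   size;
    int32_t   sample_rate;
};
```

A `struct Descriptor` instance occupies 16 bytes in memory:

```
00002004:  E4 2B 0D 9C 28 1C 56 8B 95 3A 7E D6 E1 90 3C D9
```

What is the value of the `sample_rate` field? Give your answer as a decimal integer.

`sample_rate` follows `magic` (8 B), `seq` (2 B), `size` (2 B), so it starts at offset 8 + 2 + 2 = 12 and occupies 4 bytes.
Bytes at offsets 12..15: E1 90 3C D9.
Little-endian stores the least-significant byte at the lowest address.
Reassemble most-significant byte first: D9 3C 90 E1 → 0xD93C90E1.
Top bit is set, so as a signed 32-bit value this is 0xD93C90E1 − 2^32 = -650342175.

-650342175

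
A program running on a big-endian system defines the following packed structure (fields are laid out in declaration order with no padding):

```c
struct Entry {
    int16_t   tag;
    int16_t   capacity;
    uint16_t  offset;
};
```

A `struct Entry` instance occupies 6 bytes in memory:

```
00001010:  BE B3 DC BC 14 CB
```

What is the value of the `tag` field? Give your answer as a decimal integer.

-16717

`tag` is the first field, at byte offset 0, occupying 2 bytes.
Bytes at offsets 0..1: BE B3.
Big-endian stores the most-significant byte at the lowest address.
The bytes are already most-significant first: 0xBEB3.
Top bit is set, so as a signed 16-bit value this is 0xBEB3 − 2^16 = -16717.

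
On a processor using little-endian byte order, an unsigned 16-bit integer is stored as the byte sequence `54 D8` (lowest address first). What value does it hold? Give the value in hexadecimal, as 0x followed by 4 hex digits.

Little-endian: lowest address holds the least-significant byte.
Reassemble most-significant byte first: D8 54 → 0xD854.

0xD854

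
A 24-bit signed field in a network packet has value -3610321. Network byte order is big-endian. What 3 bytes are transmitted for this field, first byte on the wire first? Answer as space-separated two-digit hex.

C8 E9 2F

Two's complement of -3610321 in 24 bits: 3610321 = 0x3716D1; invert → 0xC8E92E; add 1 → 0xC8E92F.
Split into bytes (most-significant first): C8 E9 2F.
Big-endian stores the most-significant byte at the lowest address.
So the memory order matches the most-significant-first order: C8 E9 2F.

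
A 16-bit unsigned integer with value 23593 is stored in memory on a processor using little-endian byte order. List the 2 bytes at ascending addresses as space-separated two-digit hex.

29 5C

23593 in hexadecimal, padded to 16 bits, is 0x5C29.
Split into bytes (most-significant first): 5C 29.
In little-endian order the low byte comes first in memory.
So at ascending addresses the bytes are 29 5C.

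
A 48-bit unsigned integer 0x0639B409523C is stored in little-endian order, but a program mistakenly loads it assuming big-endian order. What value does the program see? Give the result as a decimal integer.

Stored little-endian, the bytes at ascending addresses are 3C 52 09 B4 39 06.
Read back as big-endian, the last byte is least significant, giving 0x3C5209B43906.
0x3C5209B43906 = 66323047790854.

66323047790854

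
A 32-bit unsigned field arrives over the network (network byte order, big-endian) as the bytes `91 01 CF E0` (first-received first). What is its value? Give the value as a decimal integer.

2432815072

In big-endian order the high byte comes first in memory.
The bytes are already most-significant first: 0x9101CFE0.
0x9101CFE0 = 2432815072.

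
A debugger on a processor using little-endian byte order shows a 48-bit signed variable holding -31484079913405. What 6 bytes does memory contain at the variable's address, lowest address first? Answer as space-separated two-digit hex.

43 C6 99 8A 5D E3

Two's complement of -31484079913405 in 48 bits: 31484079913405 = 0x1CA2756639BD; invert → 0xE35D8A99C642; add 1 → 0xE35D8A99C643.
Split into bytes (most-significant first): E3 5D 8A 99 C6 43.
In little-endian order the low byte comes first in memory.
So at ascending addresses the bytes are 43 C6 99 8A 5D E3.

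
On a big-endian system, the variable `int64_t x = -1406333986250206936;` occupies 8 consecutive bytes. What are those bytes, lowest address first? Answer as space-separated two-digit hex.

Two's complement of -1406333986250206936 in 64 bits: 1406333986250206936 = 0x13844D4F3600AED8; invert → 0xEC7BB2B0C9FF5127; add 1 → 0xEC7BB2B0C9FF5128.
Split into bytes (most-significant first): EC 7B B2 B0 C9 FF 51 28.
Big-endian stores the most-significant byte at the lowest address.
So the memory order matches the most-significant-first order: EC 7B B2 B0 C9 FF 51 28.

EC 7B B2 B0 C9 FF 51 28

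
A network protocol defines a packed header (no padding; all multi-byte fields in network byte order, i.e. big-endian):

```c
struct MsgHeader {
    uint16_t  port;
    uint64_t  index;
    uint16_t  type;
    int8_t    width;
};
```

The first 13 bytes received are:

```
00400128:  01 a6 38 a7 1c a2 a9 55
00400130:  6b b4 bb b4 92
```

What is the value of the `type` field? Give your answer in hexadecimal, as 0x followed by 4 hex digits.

`type` follows `port` (2 B), `index` (8 B), so it starts at offset 2 + 8 = 10 and occupies 2 bytes.
Bytes at offsets 10..11: BB B4.
In big-endian order the high byte comes first in memory.
The bytes are already most-significant first: 0xBBB4.

0xBBB4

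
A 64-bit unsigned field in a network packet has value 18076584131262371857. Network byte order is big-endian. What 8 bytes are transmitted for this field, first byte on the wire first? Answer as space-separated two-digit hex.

FA DC ED 7E 58 5B 58 11

18076584131262371857 in hexadecimal, padded to 64 bits, is 0xFADCED7E585B5811.
Split into bytes (most-significant first): FA DC ED 7E 58 5B 58 11.
In big-endian order the high byte comes first in memory.
So the memory order matches the most-significant-first order: FA DC ED 7E 58 5B 58 11.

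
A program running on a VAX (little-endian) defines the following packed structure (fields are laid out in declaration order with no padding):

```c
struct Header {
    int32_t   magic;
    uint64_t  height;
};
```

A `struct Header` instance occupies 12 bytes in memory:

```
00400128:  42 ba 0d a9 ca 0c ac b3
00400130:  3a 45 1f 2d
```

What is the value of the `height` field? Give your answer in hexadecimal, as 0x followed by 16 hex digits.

`height` follows `magic` (4 bytes), so it starts at byte offset 4 and occupies 8 bytes.
Bytes at offsets 4..11: CA 0C AC B3 3A 45 1F 2D.
In little-endian order the low byte comes first in memory.
Reassemble most-significant byte first: 2D 1F 45 3A B3 AC 0C CA → 0x2D1F453AB3AC0CCA.

0x2D1F453AB3AC0CCA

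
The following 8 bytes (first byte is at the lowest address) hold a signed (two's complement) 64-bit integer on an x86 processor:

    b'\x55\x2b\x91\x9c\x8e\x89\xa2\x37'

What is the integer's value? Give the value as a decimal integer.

In little-endian order the low byte comes first in memory.
Reassemble most-significant byte first: 37 A2 89 8E 9C 91 2B 55 → 0x37A2898E9C912B55.
0x37A2898E9C912B55 = 4008917863918283605.

4008917863918283605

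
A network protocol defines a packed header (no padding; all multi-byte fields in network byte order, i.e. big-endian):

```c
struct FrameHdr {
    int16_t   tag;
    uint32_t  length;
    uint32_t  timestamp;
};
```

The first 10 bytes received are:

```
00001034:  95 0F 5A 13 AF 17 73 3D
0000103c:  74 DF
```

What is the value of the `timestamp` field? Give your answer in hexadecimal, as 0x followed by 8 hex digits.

0x733D74DF

`timestamp` follows `tag` (2 B), `length` (4 B), so it starts at offset 2 + 4 = 6 and occupies 4 bytes.
Bytes at offsets 6..9: 73 3D 74 DF.
Big-endian: lowest address holds the most-significant byte.
The bytes are already most-significant first: 0x733D74DF.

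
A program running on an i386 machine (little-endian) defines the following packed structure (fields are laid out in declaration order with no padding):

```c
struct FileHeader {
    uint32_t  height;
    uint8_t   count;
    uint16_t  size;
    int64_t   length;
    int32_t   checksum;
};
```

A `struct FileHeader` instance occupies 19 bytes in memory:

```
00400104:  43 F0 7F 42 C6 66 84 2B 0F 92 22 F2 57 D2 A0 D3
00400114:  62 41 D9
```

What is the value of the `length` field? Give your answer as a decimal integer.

`length` follows `height` (4 B), `count` (1 B), `size` (2 B), so it starts at offset 4 + 1 + 2 = 7 and occupies 8 bytes.
Bytes at offsets 7..14: 2B 0F 92 22 F2 57 D2 A0.
Little-endian: lowest address holds the least-significant byte.
Reassemble most-significant byte first: A0 D2 57 F2 22 92 0F 2B → 0xA0D257F222920F2B.
Top bit is set, so as a signed 64-bit value this is 0xA0D257F222920F2B − 2^64 = -6858322585058144469.

-6858322585058144469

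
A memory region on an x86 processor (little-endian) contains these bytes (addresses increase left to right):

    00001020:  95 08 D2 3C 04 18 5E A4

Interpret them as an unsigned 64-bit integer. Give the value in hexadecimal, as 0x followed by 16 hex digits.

Little-endian: lowest address holds the least-significant byte.
Reassemble most-significant byte first: A4 5E 18 04 3C D2 08 95 → 0xA45E18043CD20895.

0xA45E18043CD20895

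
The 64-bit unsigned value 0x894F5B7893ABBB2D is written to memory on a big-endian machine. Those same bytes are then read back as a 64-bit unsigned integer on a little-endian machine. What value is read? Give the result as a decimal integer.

Stored big-endian, the bytes at ascending addresses are 89 4F 5B 78 93 AB BB 2D.
Read back as little-endian, the first byte is least significant, giving 0x2DBBAB93785B4F89.
0x2DBBAB93785B4F89 = 3295416202219442057.

3295416202219442057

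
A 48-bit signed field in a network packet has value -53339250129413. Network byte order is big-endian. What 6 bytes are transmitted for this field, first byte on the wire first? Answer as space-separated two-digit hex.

Two's complement of -53339250129413 in 48 bits: 53339250129413 = 0x3083030E7A05; invert → 0xCF7CFCF185FA; add 1 → 0xCF7CFCF185FB.
Split into bytes (most-significant first): CF 7C FC F1 85 FB.
Big-endian: lowest address holds the most-significant byte.
So the memory order matches the most-significant-first order: CF 7C FC F1 85 FB.

CF 7C FC F1 85 FB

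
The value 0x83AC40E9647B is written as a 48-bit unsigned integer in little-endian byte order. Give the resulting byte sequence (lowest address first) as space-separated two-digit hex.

7B 64 E9 40 AC 83

Split into bytes (most-significant first): 83 AC 40 E9 64 7B.
Little-endian stores the least-significant byte at the lowest address.
So at ascending addresses the bytes are 7B 64 E9 40 AC 83.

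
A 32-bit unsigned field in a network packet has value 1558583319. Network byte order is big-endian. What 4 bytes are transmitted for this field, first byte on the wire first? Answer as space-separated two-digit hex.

5C E6 18 17

1558583319 in hexadecimal, padded to 32 bits, is 0x5CE61817.
Split into bytes (most-significant first): 5C E6 18 17.
Big-endian stores the most-significant byte at the lowest address.
So the memory order matches the most-significant-first order: 5C E6 18 17.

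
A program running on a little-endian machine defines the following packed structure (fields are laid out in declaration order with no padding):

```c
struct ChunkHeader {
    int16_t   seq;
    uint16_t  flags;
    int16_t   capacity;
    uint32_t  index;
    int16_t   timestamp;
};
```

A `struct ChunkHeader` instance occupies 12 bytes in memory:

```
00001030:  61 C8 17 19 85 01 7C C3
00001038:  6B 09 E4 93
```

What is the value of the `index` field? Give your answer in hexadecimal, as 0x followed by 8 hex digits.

`index` follows `seq` (2 B), `flags` (2 B), `capacity` (2 B), so it starts at offset 2 + 2 + 2 = 6 and occupies 4 bytes.
Bytes at offsets 6..9: 7C C3 6B 09.
Little-endian stores the least-significant byte at the lowest address.
Reassemble most-significant byte first: 09 6B C3 7C → 0x096BC37C.

0x096BC37C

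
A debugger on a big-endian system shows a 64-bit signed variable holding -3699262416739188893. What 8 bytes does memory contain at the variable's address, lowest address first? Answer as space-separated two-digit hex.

CC A9 94 6E 77 4E BF 63

Two's complement of -3699262416739188893 in 64 bits: 3699262416739188893 = 0x33566B9188B1409D; invert → 0xCCA9946E774EBF62; add 1 → 0xCCA9946E774EBF63.
Split into bytes (most-significant first): CC A9 94 6E 77 4E BF 63.
Big-endian: lowest address holds the most-significant byte.
So the memory order matches the most-significant-first order: CC A9 94 6E 77 4E BF 63.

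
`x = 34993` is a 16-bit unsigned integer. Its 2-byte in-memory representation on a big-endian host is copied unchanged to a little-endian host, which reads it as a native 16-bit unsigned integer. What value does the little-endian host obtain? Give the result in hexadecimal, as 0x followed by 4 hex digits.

34993 in 16-bit hexadecimal is 0x88B1.
Stored big-endian, the bytes at ascending addresses are 88 B1.
Read back as little-endian, the first byte is least significant, giving 0xB188.

0xB188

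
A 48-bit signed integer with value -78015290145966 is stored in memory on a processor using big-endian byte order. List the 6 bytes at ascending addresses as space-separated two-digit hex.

Two's complement of -78015290145966 in 48 bits: 78015290145966 = 0x46F459A7FCAE; invert → 0xB90BA6580351; add 1 → 0xB90BA6580352.
Split into bytes (most-significant first): B9 0B A6 58 03 52.
In big-endian order the high byte comes first in memory.
So the memory order matches the most-significant-first order: B9 0B A6 58 03 52.

B9 0B A6 58 03 52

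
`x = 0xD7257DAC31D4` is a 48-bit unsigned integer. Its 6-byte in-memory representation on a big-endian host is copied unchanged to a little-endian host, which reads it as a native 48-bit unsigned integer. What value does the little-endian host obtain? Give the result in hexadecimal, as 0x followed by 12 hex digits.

0xD431AC7D25D7

Stored big-endian, the bytes at ascending addresses are D7 25 7D AC 31 D4.
Read back as little-endian, the first byte is least significant, giving 0xD431AC7D25D7.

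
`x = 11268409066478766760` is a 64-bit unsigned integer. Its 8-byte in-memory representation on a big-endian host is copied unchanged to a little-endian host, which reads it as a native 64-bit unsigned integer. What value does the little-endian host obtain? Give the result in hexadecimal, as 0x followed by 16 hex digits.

0xA80A42E7576E619C

11268409066478766760 in 64-bit hexadecimal is 0x9C616E57E7420AA8.
Stored big-endian, the bytes at ascending addresses are 9C 61 6E 57 E7 42 0A A8.
Read back as little-endian, the first byte is least significant, giving 0xA80A42E7576E619C.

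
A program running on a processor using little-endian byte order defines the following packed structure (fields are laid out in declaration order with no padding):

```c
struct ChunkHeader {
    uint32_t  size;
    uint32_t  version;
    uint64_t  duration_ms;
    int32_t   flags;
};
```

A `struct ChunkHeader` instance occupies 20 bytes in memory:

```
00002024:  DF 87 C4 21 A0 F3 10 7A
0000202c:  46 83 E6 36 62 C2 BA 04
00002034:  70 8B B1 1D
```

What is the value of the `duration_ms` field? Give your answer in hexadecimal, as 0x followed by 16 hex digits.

0x04BAC26236E68346

`duration_ms` follows `size` (4 B), `version` (4 B), so it starts at offset 4 + 4 = 8 and occupies 8 bytes.
Bytes at offsets 8..15: 46 83 E6 36 62 C2 BA 04.
Little-endian stores the least-significant byte at the lowest address.
Reassemble most-significant byte first: 04 BA C2 62 36 E6 83 46 → 0x04BAC26236E68346.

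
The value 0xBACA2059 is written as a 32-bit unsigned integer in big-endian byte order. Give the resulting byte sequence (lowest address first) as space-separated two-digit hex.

BA CA 20 59

Split into bytes (most-significant first): BA CA 20 59.
Big-endian stores the most-significant byte at the lowest address.
So the memory order matches the most-significant-first order: BA CA 20 59.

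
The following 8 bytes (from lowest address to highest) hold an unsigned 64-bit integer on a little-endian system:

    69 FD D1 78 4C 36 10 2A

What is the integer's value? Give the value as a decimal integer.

Little-endian stores the least-significant byte at the lowest address.
Reassemble most-significant byte first: 2A 10 36 4C 78 D1 FD 69 → 0x2A10364C78D1FD69.
0x2A10364C78D1FD69 = 3030982251292786025.

3030982251292786025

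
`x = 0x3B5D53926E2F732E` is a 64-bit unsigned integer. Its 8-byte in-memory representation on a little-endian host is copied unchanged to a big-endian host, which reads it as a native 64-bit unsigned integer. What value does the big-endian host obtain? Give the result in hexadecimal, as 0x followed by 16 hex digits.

0x2E732F6E92535D3B

Stored little-endian, the bytes at ascending addresses are 2E 73 2F 6E 92 53 5D 3B.
Read back as big-endian, the last byte is least significant, giving 0x2E732F6E92535D3B.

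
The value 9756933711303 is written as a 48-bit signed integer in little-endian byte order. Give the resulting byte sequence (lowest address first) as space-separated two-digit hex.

C7 65 91 B6 DF 08

9756933711303 in hexadecimal, padded to 48 bits, is 0x08DFB69165C7.
Split into bytes (most-significant first): 08 DF B6 91 65 C7.
In little-endian order the low byte comes first in memory.
So at ascending addresses the bytes are C7 65 91 B6 DF 08.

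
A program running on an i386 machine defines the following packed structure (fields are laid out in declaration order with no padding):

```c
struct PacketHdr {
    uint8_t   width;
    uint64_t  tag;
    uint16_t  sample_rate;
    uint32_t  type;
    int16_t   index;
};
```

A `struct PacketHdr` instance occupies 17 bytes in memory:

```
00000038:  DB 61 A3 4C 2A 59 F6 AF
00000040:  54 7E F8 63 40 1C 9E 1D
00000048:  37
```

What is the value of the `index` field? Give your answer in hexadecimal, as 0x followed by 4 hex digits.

0x371D

`index` follows `width` (1 B), `tag` (8 B), `sample_rate` (2 B), `type` (4 B), so it starts at offset 1 + 8 + 2 + 4 = 15 and occupies 2 bytes.
Bytes at offsets 15..16: 1D 37.
Little-endian: lowest address holds the least-significant byte.
Reassemble most-significant byte first: 37 1D → 0x371D.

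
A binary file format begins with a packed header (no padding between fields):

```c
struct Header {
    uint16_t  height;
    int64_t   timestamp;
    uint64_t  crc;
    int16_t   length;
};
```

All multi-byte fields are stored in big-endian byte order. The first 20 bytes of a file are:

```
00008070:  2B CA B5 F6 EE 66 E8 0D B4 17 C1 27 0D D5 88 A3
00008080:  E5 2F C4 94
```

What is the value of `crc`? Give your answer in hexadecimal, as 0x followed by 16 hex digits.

0xC1270DD588A3E52F

`crc` follows `height` (2 B), `timestamp` (8 B), so it starts at offset 2 + 8 = 10 and occupies 8 bytes.
Bytes at offsets 10..17: C1 27 0D D5 88 A3 E5 2F.
Big-endian stores the most-significant byte at the lowest address.
The bytes are already most-significant first: 0xC1270DD588A3E52F.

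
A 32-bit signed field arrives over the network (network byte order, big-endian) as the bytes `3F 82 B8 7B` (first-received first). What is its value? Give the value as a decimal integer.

1065531515

Big-endian: lowest address holds the most-significant byte.
The bytes are already most-significant first: 0x3F82B87B.
0x3F82B87B = 1065531515.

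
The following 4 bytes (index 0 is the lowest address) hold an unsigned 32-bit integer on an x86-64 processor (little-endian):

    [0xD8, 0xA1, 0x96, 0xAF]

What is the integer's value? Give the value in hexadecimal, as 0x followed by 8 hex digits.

0xAF96A1D8

Little-endian: lowest address holds the least-significant byte.
Reassemble most-significant byte first: AF 96 A1 D8 → 0xAF96A1D8.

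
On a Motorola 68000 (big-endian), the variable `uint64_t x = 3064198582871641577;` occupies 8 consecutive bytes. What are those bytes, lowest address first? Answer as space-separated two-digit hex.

3064198582871641577 in hexadecimal, padded to 64 bits, is 0x2A8638605551CDE9.
Split into bytes (most-significant first): 2A 86 38 60 55 51 CD E9.
Big-endian stores the most-significant byte at the lowest address.
So the memory order matches the most-significant-first order: 2A 86 38 60 55 51 CD E9.

2A 86 38 60 55 51 CD E9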